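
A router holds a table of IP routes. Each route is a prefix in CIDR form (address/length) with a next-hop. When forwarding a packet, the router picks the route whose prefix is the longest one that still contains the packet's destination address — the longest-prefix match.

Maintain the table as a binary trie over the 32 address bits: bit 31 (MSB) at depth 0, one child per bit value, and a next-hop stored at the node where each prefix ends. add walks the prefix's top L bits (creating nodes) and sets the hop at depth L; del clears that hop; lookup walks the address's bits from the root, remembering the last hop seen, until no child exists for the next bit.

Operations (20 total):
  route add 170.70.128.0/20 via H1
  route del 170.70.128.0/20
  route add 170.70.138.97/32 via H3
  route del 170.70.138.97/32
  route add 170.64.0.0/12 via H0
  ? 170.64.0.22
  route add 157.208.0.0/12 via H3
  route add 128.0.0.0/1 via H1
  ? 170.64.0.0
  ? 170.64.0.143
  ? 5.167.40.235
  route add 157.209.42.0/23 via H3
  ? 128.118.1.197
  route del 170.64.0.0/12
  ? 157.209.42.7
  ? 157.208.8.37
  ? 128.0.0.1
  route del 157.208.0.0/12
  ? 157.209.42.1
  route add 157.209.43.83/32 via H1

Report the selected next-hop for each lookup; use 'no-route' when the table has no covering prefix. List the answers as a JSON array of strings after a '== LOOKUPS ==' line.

Trace:
  + 170.70.128.0/20 (H1) depth=20
  del 170.70.128.0/20 (clear depth 20)
  + 170.70.138.97/32 (H3) depth=32
  del 170.70.138.97/32 (clear depth 32)
  + 170.64.0.0/12 (H0) depth=12
  ? 170.64.0.22  path d0:-→d1:-→d2:-→d3:-→d4:-→d5:-→d6:-→d7:-→d8:-→d9:-→d10:-→d11:-→d12:H0→d13:-  best=H0
  + 157.208.0.0/12 (H3) depth=12
  + 128.0.0.0/1 (H1) depth=1
  ? 170.64.0.0  path d0:-→d1:H1→d2:-→d3:-→d4:-→d5:-→d6:-→d7:-→d8:-→d9:-→d10:-→d11:-→d12:H0→d13:-  best=H0
  ? 170.64.0.143  path d0:-→d1:H1→d2:-→d3:-→d4:-→d5:-→d6:-→d7:-→d8:-→d9:-→d10:-→d11:-→d12:H0→d13:-  best=H0
  ? 5.167.40.235  path d0:-  best=no-route
  + 157.209.42.0/23 (H3) depth=23
  ? 128.118.1.197  path d0:-→d1:H1→d2:-→d3:-  best=H1
  del 170.64.0.0/12 (clear depth 12)
  ? 157.209.42.7  path d0:-→d1:H1→d2:-→d3:-→d4:-→d5:-→d6:-→d7:-→d8:-→d9:-→d10:-→d11:-→d12:H3→d13:-→d14:-→d15:-→d16:-→d17:-→d18:-→d19:-→d20:-→d21:-→d22:-→d23:H3  best=H3
  ? 157.208.8.37  path d0:-→d1:H1→d2:-→d3:-→d4:-→d5:-→d6:-→d7:-→d8:-→d9:-→d10:-→d11:-→d12:H3→d13:-→d14:-→d15:-  best=H3
  ? 128.0.0.1  path d0:-→d1:H1→d2:-→d3:-  best=H1
  del 157.208.0.0/12 (clear depth 12)
  ? 157.209.42.1  path d0:-→d1:H1→d2:-→d3:-→d4:-→d5:-→d6:-→d7:-→d8:-→d9:-→d10:-→d11:-→d12:-→d13:-→d14:-→d15:-→d16:-→d17:-→d18:-→d19:-→d20:-→d21:-→d22:-→d23:H3  best=H3
  + 157.209.43.83/32 (H1) depth=32

== LOOKUPS ==
["H0","H0","H0","no-route","H1","H3","H3","H1","H3"]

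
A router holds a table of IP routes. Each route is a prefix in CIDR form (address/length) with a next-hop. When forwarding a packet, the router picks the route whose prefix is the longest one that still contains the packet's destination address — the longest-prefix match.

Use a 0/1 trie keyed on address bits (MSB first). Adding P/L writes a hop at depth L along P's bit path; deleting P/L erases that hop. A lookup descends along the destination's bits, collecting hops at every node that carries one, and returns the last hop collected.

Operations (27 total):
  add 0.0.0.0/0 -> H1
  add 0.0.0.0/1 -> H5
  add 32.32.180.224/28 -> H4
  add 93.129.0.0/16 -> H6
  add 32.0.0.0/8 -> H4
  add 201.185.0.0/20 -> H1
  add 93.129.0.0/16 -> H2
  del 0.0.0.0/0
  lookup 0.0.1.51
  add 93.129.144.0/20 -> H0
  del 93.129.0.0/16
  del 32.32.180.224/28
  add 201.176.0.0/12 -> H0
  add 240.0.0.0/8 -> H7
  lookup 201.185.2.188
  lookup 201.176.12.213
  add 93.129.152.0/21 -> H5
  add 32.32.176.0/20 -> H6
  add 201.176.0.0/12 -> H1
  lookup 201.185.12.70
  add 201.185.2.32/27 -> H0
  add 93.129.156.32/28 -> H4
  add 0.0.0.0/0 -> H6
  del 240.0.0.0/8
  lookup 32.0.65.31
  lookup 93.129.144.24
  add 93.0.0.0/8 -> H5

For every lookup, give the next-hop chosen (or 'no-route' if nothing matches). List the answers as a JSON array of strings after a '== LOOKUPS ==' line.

Process each operation:
  + 0.0.0.0/0 (H1) depth=0
  + 0.0.0.0/1 (H5) depth=1
  + 32.32.180.224/28 (H4) depth=28
  + 93.129.0.0/16 (H6) depth=16
  + 32.0.0.0/8 (H4) depth=8
  + 201.185.0.0/20 (H1) depth=20
  + 93.129.0.0/16 (H2) depth=16
  del 0.0.0.0/0 (clear depth 0)
  lookup 0.0.1.51: bits 00 walk d0:-→d1:H5→d2:- -> H5
  + 93.129.144.0/20 (H0) depth=20
  del 93.129.0.0/16 (clear depth 16)
  del 32.32.180.224/28 (clear depth 28)
  + 201.176.0.0/12 (H0) depth=12
  + 240.0.0.0/8 (H7) depth=8
  lookup 201.185.2.188: bits 11001001101110010000 walk d0:-→d1:-→d2:-→d3:-→d4:-→d5:-→d6:-→d7:-→d8:-→d9:-→d10:-→d11:-→d12:H0→d13:-→d14:-→d15:-→d16:-→d17:-→d18:-→d19:-→d20:H1 -> H1
  lookup 201.176.12.213: bits 110010011011 walk d0:-→d1:-→d2:-→d3:-→d4:-→d5:-→d6:-→d7:-→d8:-→d9:-→d10:-→d11:-→d12:H0 -> H0
  + 93.129.152.0/21 (H5) depth=21
  + 32.32.176.0/20 (H6) depth=20
  + 201.176.0.0/12 (H1) depth=12
  lookup 201.185.12.70: bits 11001001101110010000 walk d0:-→d1:-→d2:-→d3:-→d4:-→d5:-→d6:-→d7:-→d8:-→d9:-→d10:-→d11:-→d12:H1→d13:-→d14:-→d15:-→d16:-→d17:-→d18:-→d19:-→d20:H1 -> H1
  + 201.185.2.32/27 (H0) depth=27
  + 93.129.156.32/28 (H4) depth=28
  + 0.0.0.0/0 (H6) depth=0
  del 240.0.0.0/8 (clear depth 8)
  lookup 32.0.65.31: bits 0010000000 walk d0:H6→d1:H5→d2:-→d3:-→d4:-→d5:-→d6:-→d7:-→d8:H4→d9:-→d10:- -> H4
  lookup 93.129.144.24: bits 01011101100000011001 walk d0:H6→d1:H5→d2:-→d3:-→d4:-→d5:-→d6:-→d7:-→d8:-→d9:-→d10:-→d11:-→d12:-→d13:-→d14:-→d15:-→d16:-→d17:-→d18:-→d19:-→d20:H0 -> H0
  + 93.0.0.0/8 (H5) depth=8

== LOOKUPS ==
["H5","H1","H0","H1","H4","H0"]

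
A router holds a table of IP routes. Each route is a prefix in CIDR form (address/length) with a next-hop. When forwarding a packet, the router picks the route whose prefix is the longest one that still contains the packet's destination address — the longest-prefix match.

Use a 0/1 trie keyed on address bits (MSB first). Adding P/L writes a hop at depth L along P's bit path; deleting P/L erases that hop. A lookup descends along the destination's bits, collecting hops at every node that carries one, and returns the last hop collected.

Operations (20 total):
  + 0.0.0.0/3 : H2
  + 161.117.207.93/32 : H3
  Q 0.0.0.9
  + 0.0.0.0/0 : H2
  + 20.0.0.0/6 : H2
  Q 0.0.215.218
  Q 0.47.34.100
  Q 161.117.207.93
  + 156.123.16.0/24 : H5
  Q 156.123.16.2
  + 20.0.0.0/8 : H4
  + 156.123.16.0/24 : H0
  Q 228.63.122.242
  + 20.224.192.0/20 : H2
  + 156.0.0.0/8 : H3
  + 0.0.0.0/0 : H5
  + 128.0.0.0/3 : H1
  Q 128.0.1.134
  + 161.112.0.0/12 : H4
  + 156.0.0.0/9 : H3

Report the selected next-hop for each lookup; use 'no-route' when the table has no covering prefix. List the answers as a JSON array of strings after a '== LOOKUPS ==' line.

Process each operation:
  add 0.0.0.0/3 -> H2 at depth 3
  add 161.117.207.93/32 -> H3 at depth 32
  Q 0.0.0.9: descend 000 ; hops seen [H2] ; pick H2
  add 0.0.0.0/0 -> H2 at depth 0
  add 20.0.0.0/6 -> H2 at depth 6
  Q 0.0.215.218: descend 000 ; hops seen [H2,H2] ; pick H2
  Q 0.47.34.100: descend 000 ; hops seen [H2,H2] ; pick H2
  Q 161.117.207.93: descend 10100001011101011100111101011101 ; hops seen [H2,H3] ; pick H3
  add 156.123.16.0/24 -> H5 at depth 24
  Q 156.123.16.2: descend 100111000111101100010000 ; hops seen [H2,H5] ; pick H5
  add 20.0.0.0/8 -> H4 at depth 8
  add 156.123.16.0/24 -> H0 at depth 24
  Q 228.63.122.242: descend 1 ; hops seen [H2] ; pick H2
  add 20.224.192.0/20 -> H2 at depth 20
  add 156.0.0.0/8 -> H3 at depth 8
  add 0.0.0.0/0 -> H5 at depth 0
  add 128.0.0.0/3 -> H1 at depth 3
  Q 128.0.1.134: descend 100 ; hops seen [H5,H1] ; pick H1
  add 161.112.0.0/12 -> H4 at depth 12
  add 156.0.0.0/9 -> H3 at depth 9

== LOOKUPS ==
["H2","H2","H2","H3","H5","H2","H1"]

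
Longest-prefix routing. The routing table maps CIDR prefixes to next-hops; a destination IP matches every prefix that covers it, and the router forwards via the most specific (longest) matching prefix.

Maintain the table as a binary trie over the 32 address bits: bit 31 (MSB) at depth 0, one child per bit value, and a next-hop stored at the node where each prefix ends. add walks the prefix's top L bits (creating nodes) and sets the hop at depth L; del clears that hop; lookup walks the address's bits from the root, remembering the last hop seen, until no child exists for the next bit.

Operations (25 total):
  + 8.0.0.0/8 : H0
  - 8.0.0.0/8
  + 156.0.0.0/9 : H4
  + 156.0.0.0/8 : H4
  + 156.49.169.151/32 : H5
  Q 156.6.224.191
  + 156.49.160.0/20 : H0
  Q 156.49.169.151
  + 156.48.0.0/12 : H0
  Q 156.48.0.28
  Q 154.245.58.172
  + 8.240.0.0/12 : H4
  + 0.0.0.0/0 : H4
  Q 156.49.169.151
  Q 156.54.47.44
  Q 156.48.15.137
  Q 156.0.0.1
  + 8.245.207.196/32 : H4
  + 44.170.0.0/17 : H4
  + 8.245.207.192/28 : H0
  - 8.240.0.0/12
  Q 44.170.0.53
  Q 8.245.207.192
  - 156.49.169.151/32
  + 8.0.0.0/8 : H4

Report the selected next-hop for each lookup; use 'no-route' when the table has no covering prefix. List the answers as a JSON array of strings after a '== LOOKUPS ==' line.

Apply in order:
  add 8.0.0.0/8 -> H0 at depth 8
  - 8.0.0.0/8 clear@8
  add 156.0.0.0/9 -> H4 at depth 9
  add 156.0.0.0/8 -> H4 at depth 8
  add 156.49.169.151/32 -> H5 at depth 32
  lookup 156.6.224.191: bits 1001110000 walk d0:-→d1:-→d2:-→d3:-→d4:-→d5:-→d6:-→d7:-→d8:H4→d9:H4→d10:- -> H4
  add 156.49.160.0/20 -> H0 at depth 20
  lookup 156.49.169.151: bits 10011100001100011010100110010111 walk d0:-→d1:-→d2:-→d3:-→d4:-→d5:-→d6:-→d7:-→d8:H4→d9:H4→d10:-→d11:-→d12:-→d13:-→d14:-→d15:-→d16:-→d17:-→d18:-→d19:-→d20:H0→d21:-→d22:-→d23:-→d24:-→d25:-→d26:-→d27:-→d28:-→d29:-→d30:-→d31:-→d32:H5 -> H5
  add 156.48.0.0/12 -> H0 at depth 12
  lookup 156.48.0.28: bits 100111000011000 walk d0:-→d1:-→d2:-→d3:-→d4:-→d5:-→d6:-→d7:-→d8:H4→d9:H4→d10:-→d11:-→d12:H0→d13:-→d14:-→d15:- -> H0
  lookup 154.245.58.172: bits 10011 walk d0:-→d1:-→d2:-→d3:-→d4:-→d5:- -> no-route
  add 8.240.0.0/12 -> H4 at depth 12
  add 0.0.0.0/0 -> H4 at depth 0
  lookup 156.49.169.151: bits 10011100001100011010100110010111 walk d0:H4→d1:-→d2:-→d3:-→d4:-→d5:-→d6:-→d7:-→d8:H4→d9:H4→d10:-→d11:-→d12:H0→d13:-→d14:-→d15:-→d16:-→d17:-→d18:-→d19:-→d20:H0→d21:-→d22:-→d23:-→d24:-→d25:-→d26:-→d27:-→d28:-→d29:-→d30:-→d31:-→d32:H5 -> H5
  lookup 156.54.47.44: bits 1001110000110 walk d0:H4→d1:-→d2:-→d3:-→d4:-→d5:-→d6:-→d7:-→d8:H4→d9:H4→d10:-→d11:-→d12:H0→d13:- -> H0
  lookup 156.48.15.137: bits 100111000011000 walk d0:H4→d1:-→d2:-→d3:-→d4:-→d5:-→d6:-→d7:-→d8:H4→d9:H4→d10:-→d11:-→d12:H0→d13:-→d14:-→d15:- -> H0
  lookup 156.0.0.1: bits 1001110000 walk d0:H4→d1:-→d2:-→d3:-→d4:-→d5:-→d6:-→d7:-→d8:H4→d9:H4→d10:- -> H4
  add 8.245.207.196/32 -> H4 at depth 32
  add 44.170.0.0/17 -> H4 at depth 17
  add 8.245.207.192/28 -> H0 at depth 28
  - 8.240.0.0/12 clear@12
  lookup 44.170.0.53: bits 00101100101010100 walk d0:H4→d1:-→d2:-→d3:-→d4:-→d5:-→d6:-→d7:-→d8:-→d9:-→d10:-→d11:-→d12:-→d13:-→d14:-→d15:-→d16:-→d17:H4 -> H4
  lookup 8.245.207.192: bits 00001000111101011100111111000 walk d0:H4→d1:-→d2:-→d3:-→d4:-→d5:-→d6:-→d7:-→d8:-→d9:-→d10:-→d11:-→d12:-→d13:-→d14:-→d15:-→d16:-→d17:-→d18:-→d19:-→d20:-→d21:-→d22:-→d23:-→d24:-→d25:-→d26:-→d27:-→d28:H0→d29:- -> H0
  - 156.49.169.151/32 clear@32
  add 8.0.0.0/8 -> H4 at depth 8

== LOOKUPS ==
["H4","H5","H0","no-route","H5","H0","H0","H4","H4","H0"]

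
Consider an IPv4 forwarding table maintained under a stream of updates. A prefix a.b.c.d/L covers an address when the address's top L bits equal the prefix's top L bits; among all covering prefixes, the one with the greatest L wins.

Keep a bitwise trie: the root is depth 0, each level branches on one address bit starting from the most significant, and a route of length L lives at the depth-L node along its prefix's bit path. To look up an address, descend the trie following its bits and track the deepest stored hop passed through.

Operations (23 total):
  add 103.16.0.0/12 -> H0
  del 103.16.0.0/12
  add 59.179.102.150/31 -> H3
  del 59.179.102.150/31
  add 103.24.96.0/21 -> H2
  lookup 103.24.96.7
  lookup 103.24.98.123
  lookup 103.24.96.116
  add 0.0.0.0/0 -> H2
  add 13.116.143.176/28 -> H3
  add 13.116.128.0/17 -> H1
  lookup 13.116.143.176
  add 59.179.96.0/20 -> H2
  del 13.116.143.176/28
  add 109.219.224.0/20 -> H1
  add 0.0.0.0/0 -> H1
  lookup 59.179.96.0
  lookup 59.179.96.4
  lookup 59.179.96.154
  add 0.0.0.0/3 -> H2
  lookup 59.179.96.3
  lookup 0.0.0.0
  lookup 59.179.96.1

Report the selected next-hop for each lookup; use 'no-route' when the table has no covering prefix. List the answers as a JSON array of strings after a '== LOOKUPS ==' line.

Trace:
  add 103.16.0.0/12 -> H0 at depth 12
  - 103.16.0.0/12 clear@12
  add 59.179.102.150/31 -> H3 at depth 31
  - 59.179.102.150/31 clear@31
  add 103.24.96.0/21 -> H2 at depth 21
  lookup 103.24.96.7: bits 011001110001100001100 walk d0:-→d1:-→d2:-→d3:-→d4:-→d5:-→d6:-→d7:-→d8:-→d9:-→d10:-→d11:-→d12:-→d13:-→d14:-→d15:-→d16:-→d17:-→d18:-→d19:-→d20:-→d21:H2 -> H2
  lookup 103.24.98.123: bits 011001110001100001100 walk d0:-→d1:-→d2:-→d3:-→d4:-→d5:-→d6:-→d7:-→d8:-→d9:-→d10:-→d11:-→d12:-→d13:-→d14:-→d15:-→d16:-→d17:-→d18:-→d19:-→d20:-→d21:H2 -> H2
  lookup 103.24.96.116: bits 011001110001100001100 walk d0:-→d1:-→d2:-→d3:-→d4:-→d5:-→d6:-→d7:-→d8:-→d9:-→d10:-→d11:-→d12:-→d13:-→d14:-→d15:-→d16:-→d17:-→d18:-→d19:-→d20:-→d21:H2 -> H2
  add 0.0.0.0/0 -> H2 at depth 0
  add 13.116.143.176/28 -> H3 at depth 28
  add 13.116.128.0/17 -> H1 at depth 17
  lookup 13.116.143.176: bits 0000110101110100100011111011 walk d0:H2→d1:-→d2:-→d3:-→d4:-→d5:-→d6:-→d7:-→d8:-→d9:-→d10:-→d11:-→d12:-→d13:-→d14:-→d15:-→d16:-→d17:H1→d18:-→d19:-→d20:-→d21:-→d22:-→d23:-→d24:-→d25:-→d26:-→d27:-→d28:H3 -> H3
  add 59.179.96.0/20 -> H2 at depth 20
  - 13.116.143.176/28 clear@28
  add 109.219.224.0/20 -> H1 at depth 20
  add 0.0.0.0/0 -> H1 at depth 0
  lookup 59.179.96.0: bits 001110111011001101100 walk d0:H1→d1:-→d2:-→d3:-→d4:-→d5:-→d6:-→d7:-→d8:-→d9:-→d10:-→d11:-→d12:-→d13:-→d14:-→d15:-→d16:-→d17:-→d18:-→d19:-→d20:H2→d21:- -> H2
  lookup 59.179.96.4: bits 001110111011001101100 walk d0:H1→d1:-→d2:-→d3:-→d4:-→d5:-→d6:-→d7:-→d8:-→d9:-→d10:-→d11:-→d12:-→d13:-→d14:-→d15:-→d16:-→d17:-→d18:-→d19:-→d20:H2→d21:- -> H2
  lookup 59.179.96.154: bits 001110111011001101100 walk d0:H1→d1:-→d2:-→d3:-→d4:-→d5:-→d6:-→d7:-→d8:-→d9:-→d10:-→d11:-→d12:-→d13:-→d14:-→d15:-→d16:-→d17:-→d18:-→d19:-→d20:H2→d21:- -> H2
  add 0.0.0.0/3 -> H2 at depth 3
  lookup 59.179.96.3: bits 001110111011001101100 walk d0:H1→d1:-→d2:-→d3:-→d4:-→d5:-→d6:-→d7:-→d8:-→d9:-→d10:-→d11:-→d12:-→d13:-→d14:-→d15:-→d16:-→d17:-→d18:-→d19:-→d20:H2→d21:- -> H2
  lookup 0.0.0.0: bits 0000 walk d0:H1→d1:-→d2:-→d3:H2→d4:- -> H2
  lookup 59.179.96.1: bits 001110111011001101100 walk d0:H1→d1:-→d2:-→d3:-→d4:-→d5:-→d6:-→d7:-→d8:-→d9:-→d10:-→d11:-→d12:-→d13:-→d14:-→d15:-→d16:-→d17:-→d18:-→d19:-→d20:H2→d21:- -> H2

== LOOKUPS ==
["H2","H2","H2","H3","H2","H2","H2","H2","H2","H2"]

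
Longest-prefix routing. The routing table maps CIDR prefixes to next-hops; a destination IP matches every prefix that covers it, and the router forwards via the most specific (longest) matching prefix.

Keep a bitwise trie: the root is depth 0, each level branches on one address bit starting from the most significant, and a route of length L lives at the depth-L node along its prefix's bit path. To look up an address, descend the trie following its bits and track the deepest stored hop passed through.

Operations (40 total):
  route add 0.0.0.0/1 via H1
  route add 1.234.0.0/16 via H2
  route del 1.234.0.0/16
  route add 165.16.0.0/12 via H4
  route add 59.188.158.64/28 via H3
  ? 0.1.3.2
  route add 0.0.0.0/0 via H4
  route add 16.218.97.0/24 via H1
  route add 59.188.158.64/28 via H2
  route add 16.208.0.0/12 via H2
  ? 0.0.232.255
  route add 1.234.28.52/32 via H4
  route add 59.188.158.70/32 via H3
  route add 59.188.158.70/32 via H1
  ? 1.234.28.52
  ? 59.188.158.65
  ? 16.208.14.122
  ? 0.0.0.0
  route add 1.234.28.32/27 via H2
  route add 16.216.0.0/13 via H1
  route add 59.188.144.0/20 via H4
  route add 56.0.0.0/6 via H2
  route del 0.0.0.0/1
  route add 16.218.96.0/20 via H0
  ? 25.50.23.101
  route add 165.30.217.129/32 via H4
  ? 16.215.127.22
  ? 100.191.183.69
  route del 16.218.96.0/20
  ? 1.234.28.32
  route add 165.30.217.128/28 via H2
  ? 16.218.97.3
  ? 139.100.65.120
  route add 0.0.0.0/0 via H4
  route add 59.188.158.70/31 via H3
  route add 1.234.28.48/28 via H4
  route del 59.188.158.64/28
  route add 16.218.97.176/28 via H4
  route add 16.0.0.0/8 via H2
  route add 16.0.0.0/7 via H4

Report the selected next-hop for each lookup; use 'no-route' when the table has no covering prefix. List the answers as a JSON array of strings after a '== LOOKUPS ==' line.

Trace:
  + 0.0.0.0/1 (H1) depth=1
  + 1.234.0.0/16 (H2) depth=16
  del 1.234.0.0/16 (clear depth 16)
  + 165.16.0.0/12 (H4) depth=12
  + 59.188.158.64/28 (H3) depth=28
  ? 0.1.3.2  path d0:-→d1:H1→d2:-→d3:-→d4:-→d5:-→d6:-→d7:-  best=H1
  + 0.0.0.0/0 (H4) depth=0
  + 16.218.97.0/24 (H1) depth=24
  + 59.188.158.64/28 (H2) depth=28
  + 16.208.0.0/12 (H2) depth=12
  ? 0.0.232.255  path d0:H4→d1:H1→d2:-→d3:-→d4:-→d5:-→d6:-→d7:-  best=H1
  + 1.234.28.52/32 (H4) depth=32
  + 59.188.158.70/32 (H3) depth=32
  + 59.188.158.70/32 (H1) depth=32
  ? 1.234.28.52  path d0:H4→d1:H1→d2:-→d3:-→d4:-→d5:-→d6:-→d7:-→d8:-→d9:-→d10:-→d11:-→d12:-→d13:-→d14:-→d15:-→d16:-→d17:-→d18:-→d19:-→d20:-→d21:-→d22:-→d23:-→d24:-→d25:-→d26:-→d27:-→d28:-→d29:-→d30:-→d31:-→d32:H4  best=H4
  ? 59.188.158.65  path d0:H4→d1:H1→d2:-→d3:-→d4:-→d5:-→d6:-→d7:-→d8:-→d9:-→d10:-→d11:-→d12:-→d13:-→d14:-→d15:-→d16:-→d17:-→d18:-→d19:-→d20:-→d21:-→d22:-→d23:-→d24:-→d25:-→d26:-→d27:-→d28:H2→d29:-  best=H2
  ? 16.208.14.122  path d0:H4→d1:H1→d2:-→d3:-→d4:-→d5:-→d6:-→d7:-→d8:-→d9:-→d10:-→d11:-→d12:H2  best=H2
  ? 0.0.0.0  path d0:H4→d1:H1→d2:-→d3:-→d4:-→d5:-→d6:-→d7:-  best=H1
  + 1.234.28.32/27 (H2) depth=27
  + 16.216.0.0/13 (H1) depth=13
  + 59.188.144.0/20 (H4) depth=20
  + 56.0.0.0/6 (H2) depth=6
  del 0.0.0.0/1 (clear depth 1)
  + 16.218.96.0/20 (H0) depth=20
  ? 25.50.23.101  path d0:H4→d1:-→d2:-→d3:-→d4:-  best=H4
  + 165.30.217.129/32 (H4) depth=32
  ? 16.215.127.22  path d0:H4→d1:-→d2:-→d3:-→d4:-→d5:-→d6:-→d7:-→d8:-→d9:-→d10:-→d11:-→d12:H2  best=H2
  ? 100.191.183.69  path d0:H4→d1:-  best=H4
  del 16.218.96.0/20 (clear depth 20)
  ? 1.234.28.32  path d0:H4→d1:-→d2:-→d3:-→d4:-→d5:-→d6:-→d7:-→d8:-→d9:-→d10:-→d11:-→d12:-→d13:-→d14:-→d15:-→d16:-→d17:-→d18:-→d19:-→d20:-→d21:-→d22:-→d23:-→d24:-→d25:-→d26:-→d27:H2  best=H2
  + 165.30.217.128/28 (H2) depth=28
  ? 16.218.97.3  path d0:H4→d1:-→d2:-→d3:-→d4:-→d5:-→d6:-→d7:-→d8:-→d9:-→d10:-→d11:-→d12:H2→d13:H1→d14:-→d15:-→d16:-→d17:-→d18:-→d19:-→d20:-→d21:-→d22:-→d23:-→d24:H1  best=H1
  ? 139.100.65.120  path d0:H4→d1:-→d2:-  best=H4
  + 0.0.0.0/0 (H4) depth=0
  + 59.188.158.70/31 (H3) depth=31
  + 1.234.28.48/28 (H4) depth=28
  del 59.188.158.64/28 (clear depth 28)
  + 16.218.97.176/28 (H4) depth=28
  + 16.0.0.0/8 (H2) depth=8
  + 16.0.0.0/7 (H4) depth=7

== LOOKUPS ==
["H1","H1","H4","H2","H2","H1","H4","H2","H4","H2","H1","H4"]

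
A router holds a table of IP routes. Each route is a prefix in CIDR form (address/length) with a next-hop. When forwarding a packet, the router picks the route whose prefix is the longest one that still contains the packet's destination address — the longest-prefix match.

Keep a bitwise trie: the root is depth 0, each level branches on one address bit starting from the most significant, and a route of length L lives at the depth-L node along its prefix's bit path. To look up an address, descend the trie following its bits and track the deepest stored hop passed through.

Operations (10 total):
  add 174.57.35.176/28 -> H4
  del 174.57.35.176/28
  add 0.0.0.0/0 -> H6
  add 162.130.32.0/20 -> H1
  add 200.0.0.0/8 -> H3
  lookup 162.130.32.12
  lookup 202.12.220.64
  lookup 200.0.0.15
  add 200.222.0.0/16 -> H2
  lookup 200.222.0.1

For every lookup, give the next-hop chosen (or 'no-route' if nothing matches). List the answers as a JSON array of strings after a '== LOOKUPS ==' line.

Process each operation:
  + 174.57.35.176/28 (H4) depth=28
  - 174.57.35.176/28 clear@28
  + 0.0.0.0/0 (H6) depth=0
  + 162.130.32.0/20 (H1) depth=20
  + 200.0.0.0/8 (H3) depth=8
  ? 162.130.32.12  path d0:H6→d1:-→d2:-→d3:-→d4:-→d5:-→d6:-→d7:-→d8:-→d9:-→d10:-→d11:-→d12:-→d13:-→d14:-→d15:-→d16:-→d17:-→d18:-→d19:-→d20:H1  best=H1
  ? 202.12.220.64  path d0:H6→d1:-→d2:-→d3:-→d4:-→d5:-→d6:-  best=H6
  ? 200.0.0.15  path d0:H6→d1:-→d2:-→d3:-→d4:-→d5:-→d6:-→d7:-→d8:H3  best=H3
  + 200.222.0.0/16 (H2) depth=16
  ? 200.222.0.1  path d0:H6→d1:-→d2:-→d3:-→d4:-→d5:-→d6:-→d7:-→d8:H3→d9:-→d10:-→d11:-→d12:-→d13:-→d14:-→d15:-→d16:H2  best=H2

== LOOKUPS ==
["H1","H6","H3","H2"]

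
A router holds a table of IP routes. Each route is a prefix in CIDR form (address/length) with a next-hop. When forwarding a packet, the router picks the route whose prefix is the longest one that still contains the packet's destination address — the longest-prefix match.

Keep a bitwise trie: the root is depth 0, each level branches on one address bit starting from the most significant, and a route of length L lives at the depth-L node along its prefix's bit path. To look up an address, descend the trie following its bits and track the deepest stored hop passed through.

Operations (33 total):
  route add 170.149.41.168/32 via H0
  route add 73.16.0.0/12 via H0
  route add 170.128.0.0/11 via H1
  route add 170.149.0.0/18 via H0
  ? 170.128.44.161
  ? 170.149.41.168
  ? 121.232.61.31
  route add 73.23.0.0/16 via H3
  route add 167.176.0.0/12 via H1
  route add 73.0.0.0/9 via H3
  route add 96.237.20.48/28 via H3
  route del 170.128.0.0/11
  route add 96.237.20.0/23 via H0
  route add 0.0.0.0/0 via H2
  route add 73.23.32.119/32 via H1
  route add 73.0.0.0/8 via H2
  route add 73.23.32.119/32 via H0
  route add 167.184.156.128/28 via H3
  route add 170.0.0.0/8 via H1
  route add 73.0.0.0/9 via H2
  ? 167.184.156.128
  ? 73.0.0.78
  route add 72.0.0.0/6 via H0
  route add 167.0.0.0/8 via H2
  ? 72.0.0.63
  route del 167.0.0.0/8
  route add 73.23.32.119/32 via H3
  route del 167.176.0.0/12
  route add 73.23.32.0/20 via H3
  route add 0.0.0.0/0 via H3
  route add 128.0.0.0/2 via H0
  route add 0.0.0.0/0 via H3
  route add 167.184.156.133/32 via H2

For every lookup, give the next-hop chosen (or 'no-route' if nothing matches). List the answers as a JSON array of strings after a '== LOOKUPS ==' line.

Process each operation:
  add 170.149.41.168/32 -> H0 at depth 32
  add 73.16.0.0/12 -> H0 at depth 12
  add 170.128.0.0/11 -> H1 at depth 11
  add 170.149.0.0/18 -> H0 at depth 18
  lookup 170.128.44.161: bits 10101010100 walk d0:-→d1:-→d2:-→d3:-→d4:-→d5:-→d6:-→d7:-→d8:-→d9:-→d10:-→d11:H1 -> H1
  lookup 170.149.41.168: bits 10101010100101010010100110101000 walk d0:-→d1:-→d2:-→d3:-→d4:-→d5:-→d6:-→d7:-→d8:-→d9:-→d10:-→d11:H1→d12:-→d13:-→d14:-→d15:-→d16:-→d17:-→d18:H0→d19:-→d20:-→d21:-→d22:-→d23:-→d24:-→d25:-→d26:-→d27:-→d28:-→d29:-→d30:-→d31:-→d32:H0 -> H0
  lookup 121.232.61.31: bits 01 walk d0:-→d1:-→d2:- -> no-route
  add 73.23.0.0/16 -> H3 at depth 16
  add 167.176.0.0/12 -> H1 at depth 12
  add 73.0.0.0/9 -> H3 at depth 9
  add 96.237.20.48/28 -> H3 at depth 28
  - 170.128.0.0/11 clear@11
  add 96.237.20.0/23 -> H0 at depth 23
  add 0.0.0.0/0 -> H2 at depth 0
  add 73.23.32.119/32 -> H1 at depth 32
  add 73.0.0.0/8 -> H2 at depth 8
  add 73.23.32.119/32 -> H0 at depth 32
  add 167.184.156.128/28 -> H3 at depth 28
  add 170.0.0.0/8 -> H1 at depth 8
  add 73.0.0.0/9 -> H2 at depth 9
  lookup 167.184.156.128: bits 1010011110111000100111001000 walk d0:H2→d1:-→d2:-→d3:-→d4:-→d5:-→d6:-→d7:-→d8:-→d9:-→d10:-→d11:-→d12:H1→d13:-→d14:-→d15:-→d16:-→d17:-→d18:-→d19:-→d20:-→d21:-→d22:-→d23:-→d24:-→d25:-→d26:-→d27:-→d28:H3 -> H3
  lookup 73.0.0.78: bits 01001001000 walk d0:H2→d1:-→d2:-→d3:-→d4:-→d5:-→d6:-→d7:-→d8:H2→d9:H2→d10:-→d11:- -> H2
  add 72.0.0.0/6 -> H0 at depth 6
  add 167.0.0.0/8 -> H2 at depth 8
  lookup 72.0.0.63: bits 0100100 walk d0:H2→d1:-→d2:-→d3:-→d4:-→d5:-→d6:H0→d7:- -> H0
  - 167.0.0.0/8 clear@8
  add 73.23.32.119/32 -> H3 at depth 32
  - 167.176.0.0/12 clear@12
  add 73.23.32.0/20 -> H3 at depth 20
  add 0.0.0.0/0 -> H3 at depth 0
  add 128.0.0.0/2 -> H0 at depth 2
  add 0.0.0.0/0 -> H3 at depth 0
  add 167.184.156.133/32 -> H2 at depth 32

== LOOKUPS ==
["H1","H0","no-route","H3","H2","H0"]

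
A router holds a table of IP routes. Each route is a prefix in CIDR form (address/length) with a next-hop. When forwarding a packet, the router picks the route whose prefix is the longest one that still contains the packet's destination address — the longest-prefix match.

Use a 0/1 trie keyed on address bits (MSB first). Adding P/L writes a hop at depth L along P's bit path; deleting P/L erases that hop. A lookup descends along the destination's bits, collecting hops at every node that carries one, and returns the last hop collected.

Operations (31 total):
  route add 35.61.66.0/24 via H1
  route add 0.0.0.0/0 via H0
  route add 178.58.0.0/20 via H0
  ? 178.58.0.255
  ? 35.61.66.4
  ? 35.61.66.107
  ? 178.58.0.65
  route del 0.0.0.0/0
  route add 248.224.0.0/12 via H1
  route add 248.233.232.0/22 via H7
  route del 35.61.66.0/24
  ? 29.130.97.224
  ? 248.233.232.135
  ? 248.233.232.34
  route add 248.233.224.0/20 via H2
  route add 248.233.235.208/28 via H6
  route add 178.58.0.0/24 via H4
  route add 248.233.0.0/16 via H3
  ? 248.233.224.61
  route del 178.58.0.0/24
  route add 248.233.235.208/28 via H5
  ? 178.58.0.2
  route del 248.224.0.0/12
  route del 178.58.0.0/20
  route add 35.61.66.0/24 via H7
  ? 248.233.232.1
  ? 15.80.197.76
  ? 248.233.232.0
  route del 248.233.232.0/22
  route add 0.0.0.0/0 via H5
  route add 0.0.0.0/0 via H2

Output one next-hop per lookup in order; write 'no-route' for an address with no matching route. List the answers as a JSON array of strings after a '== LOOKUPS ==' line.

Process each operation:
  add 35.61.66.0/24 -> H1 at depth 24
  add 0.0.0.0/0 -> H0 at depth 0
  add 178.58.0.0/20 -> H0 at depth 20
  ? 178.58.0.255  path d0:H0→d1:-→d2:-→d3:-→d4:-→d5:-→d6:-→d7:-→d8:-→d9:-→d10:-→d11:-→d12:-→d13:-→d14:-→d15:-→d16:-→d17:-→d18:-→d19:-→d20:H0  best=H0
  ? 35.61.66.4  path d0:H0→d1:-→d2:-→d3:-→d4:-→d5:-→d6:-→d7:-→d8:-→d9:-→d10:-→d11:-→d12:-→d13:-→d14:-→d15:-→d16:-→d17:-→d18:-→d19:-→d20:-→d21:-→d22:-→d23:-→d24:H1  best=H1
  ? 35.61.66.107  path d0:H0→d1:-→d2:-→d3:-→d4:-→d5:-→d6:-→d7:-→d8:-→d9:-→d10:-→d11:-→d12:-→d13:-→d14:-→d15:-→d16:-→d17:-→d18:-→d19:-→d20:-→d21:-→d22:-→d23:-→d24:H1  best=H1
  ? 178.58.0.65  path d0:H0→d1:-→d2:-→d3:-→d4:-→d5:-→d6:-→d7:-→d8:-→d9:-→d10:-→d11:-→d12:-→d13:-→d14:-→d15:-→d16:-→d17:-→d18:-→d19:-→d20:H0  best=H0
  - 0.0.0.0/0 clear@0
  add 248.224.0.0/12 -> H1 at depth 12
  add 248.233.232.0/22 -> H7 at depth 22
  - 35.61.66.0/24 clear@24
  ? 29.130.97.224  path d0:-→d1:-→d2:-  best=no-route
  ? 248.233.232.135  path d0:-→d1:-→d2:-→d3:-→d4:-→d5:-→d6:-→d7:-→d8:-→d9:-→d10:-→d11:-→d12:H1→d13:-→d14:-→d15:-→d16:-→d17:-→d18:-→d19:-→d20:-→d21:-→d22:H7  best=H7
  ? 248.233.232.34  path d0:-→d1:-→d2:-→d3:-→d4:-→d5:-→d6:-→d7:-→d8:-→d9:-→d10:-→d11:-→d12:H1→d13:-→d14:-→d15:-→d16:-→d17:-→d18:-→d19:-→d20:-→d21:-→d22:H7  best=H7
  add 248.233.224.0/20 -> H2 at depth 20
  add 248.233.235.208/28 -> H6 at depth 28
  add 178.58.0.0/24 -> H4 at depth 24
  add 248.233.0.0/16 -> H3 at depth 16
  ? 248.233.224.61  path d0:-→d1:-→d2:-→d3:-→d4:-→d5:-→d6:-→d7:-→d8:-→d9:-→d10:-→d11:-→d12:H1→d13:-→d14:-→d15:-→d16:H3→d17:-→d18:-→d19:-→d20:H2  best=H2
  - 178.58.0.0/24 clear@24
  add 248.233.235.208/28 -> H5 at depth 28
  ? 178.58.0.2  path d0:-→d1:-→d2:-→d3:-→d4:-→d5:-→d6:-→d7:-→d8:-→d9:-→d10:-→d11:-→d12:-→d13:-→d14:-→d15:-→d16:-→d17:-→d18:-→d19:-→d20:H0→d21:-→d22:-→d23:-→d24:-  best=H0
  - 248.224.0.0/12 clear@12
  - 178.58.0.0/20 clear@20
  add 35.61.66.0/24 -> H7 at depth 24
  ? 248.233.232.1  path d0:-→d1:-→d2:-→d3:-→d4:-→d5:-→d6:-→d7:-→d8:-→d9:-→d10:-→d11:-→d12:-→d13:-→d14:-→d15:-→d16:H3→d17:-→d18:-→d19:-→d20:H2→d21:-→d22:H7  best=H7
  ? 15.80.197.76  path d0:-→d1:-→d2:-  best=no-route
  ? 248.233.232.0  path d0:-→d1:-→d2:-→d3:-→d4:-→d5:-→d6:-→d7:-→d8:-→d9:-→d10:-→d11:-→d12:-→d13:-→d14:-→d15:-→d16:H3→d17:-→d18:-→d19:-→d20:H2→d21:-→d22:H7  best=H7
  - 248.233.232.0/22 clear@22
  add 0.0.0.0/0 -> H5 at depth 0
  add 0.0.0.0/0 -> H2 at depth 0

== LOOKUPS ==
["H0","H1","H1","H0","no-route","H7","H7","H2","H0","H7","no-route","H7"]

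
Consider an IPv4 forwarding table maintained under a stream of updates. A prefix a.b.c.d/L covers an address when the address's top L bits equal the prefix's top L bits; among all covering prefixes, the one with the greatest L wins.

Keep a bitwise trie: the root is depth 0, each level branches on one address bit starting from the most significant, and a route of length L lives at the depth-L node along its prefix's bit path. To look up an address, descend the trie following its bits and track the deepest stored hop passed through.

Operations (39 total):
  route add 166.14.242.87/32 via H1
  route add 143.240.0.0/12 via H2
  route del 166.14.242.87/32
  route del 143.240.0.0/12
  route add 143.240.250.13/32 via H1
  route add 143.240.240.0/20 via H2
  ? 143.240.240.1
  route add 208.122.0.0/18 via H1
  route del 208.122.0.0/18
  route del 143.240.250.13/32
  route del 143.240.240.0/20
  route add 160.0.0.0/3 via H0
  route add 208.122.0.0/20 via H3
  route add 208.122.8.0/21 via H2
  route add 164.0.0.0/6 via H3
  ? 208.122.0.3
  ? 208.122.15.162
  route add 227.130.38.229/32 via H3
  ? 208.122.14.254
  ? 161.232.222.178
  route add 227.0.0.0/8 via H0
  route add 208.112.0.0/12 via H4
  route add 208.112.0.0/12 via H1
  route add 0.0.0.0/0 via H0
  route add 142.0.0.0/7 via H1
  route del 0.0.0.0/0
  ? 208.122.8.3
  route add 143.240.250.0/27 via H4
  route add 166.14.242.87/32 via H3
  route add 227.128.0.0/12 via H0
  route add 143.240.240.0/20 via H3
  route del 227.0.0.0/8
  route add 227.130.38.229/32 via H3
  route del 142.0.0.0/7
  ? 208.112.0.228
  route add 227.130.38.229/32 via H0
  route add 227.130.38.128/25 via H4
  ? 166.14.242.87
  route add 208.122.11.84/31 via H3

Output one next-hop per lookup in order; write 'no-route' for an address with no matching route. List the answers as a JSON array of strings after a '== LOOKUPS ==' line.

Trace:
  add 166.14.242.87/32 -> H1 at depth 32
  add 143.240.0.0/12 -> H2 at depth 12
  - 166.14.242.87/32 clear@32
  - 143.240.0.0/12 clear@12
  add 143.240.250.13/32 -> H1 at depth 32
  add 143.240.240.0/20 -> H2 at depth 20
  lookup 143.240.240.1: bits 10001111111100001111 walk d0:-→d1:-→d2:-→d3:-→d4:-→d5:-→d6:-→d7:-→d8:-→d9:-→d10:-→d11:-→d12:-→d13:-→d14:-→d15:-→d16:-→d17:-→d18:-→d19:-→d20:H2 -> H2
  add 208.122.0.0/18 -> H1 at depth 18
  - 208.122.0.0/18 clear@18
  - 143.240.250.13/32 clear@32
  - 143.240.240.0/20 clear@20
  add 160.0.0.0/3 -> H0 at depth 3
  add 208.122.0.0/20 -> H3 at depth 20
  add 208.122.8.0/21 -> H2 at depth 21
  add 164.0.0.0/6 -> H3 at depth 6
  lookup 208.122.0.3: bits 11010000011110100000 walk d0:-→d1:-→d2:-→d3:-→d4:-→d5:-→d6:-→d7:-→d8:-→d9:-→d10:-→d11:-→d12:-→d13:-→d14:-→d15:-→d16:-→d17:-→d18:-→d19:-→d20:H3 -> H3
  lookup 208.122.15.162: bits 110100000111101000001 walk d0:-→d1:-→d2:-→d3:-→d4:-→d5:-→d6:-→d7:-→d8:-→d9:-→d10:-→d11:-→d12:-→d13:-→d14:-→d15:-→d16:-→d17:-→d18:-→d19:-→d20:H3→d21:H2 -> H2
  add 227.130.38.229/32 -> H3 at depth 32
  lookup 208.122.14.254: bits 110100000111101000001 walk d0:-→d1:-→d2:-→d3:-→d4:-→d5:-→d6:-→d7:-→d8:-→d9:-→d10:-→d11:-→d12:-→d13:-→d14:-→d15:-→d16:-→d17:-→d18:-→d19:-→d20:H3→d21:H2 -> H2
  lookup 161.232.222.178: bits 10100 walk d0:-→d1:-→d2:-→d3:H0→d4:-→d5:- -> H0
  add 227.0.0.0/8 -> H0 at depth 8
  add 208.112.0.0/12 -> H4 at depth 12
  add 208.112.0.0/12 -> H1 at depth 12
  add 0.0.0.0/0 -> H0 at depth 0
  add 142.0.0.0/7 -> H1 at depth 7
  - 0.0.0.0/0 clear@0
  lookup 208.122.8.3: bits 110100000111101000001 walk d0:-→d1:-→d2:-→d3:-→d4:-→d5:-→d6:-→d7:-→d8:-→d9:-→d10:-→d11:-→d12:H1→d13:-→d14:-→d15:-→d16:-→d17:-→d18:-→d19:-→d20:H3→d21:H2 -> H2
  add 143.240.250.0/27 -> H4 at depth 27
  add 166.14.242.87/32 -> H3 at depth 32
  add 227.128.0.0/12 -> H0 at depth 12
  add 143.240.240.0/20 -> H3 at depth 20
  - 227.0.0.0/8 clear@8
  add 227.130.38.229/32 -> H3 at depth 32
  - 142.0.0.0/7 clear@7
  lookup 208.112.0.228: bits 110100000111 walk d0:-→d1:-→d2:-→d3:-→d4:-→d5:-→d6:-→d7:-→d8:-→d9:-→d10:-→d11:-→d12:H1 -> H1
  add 227.130.38.229/32 -> H0 at depth 32
  add 227.130.38.128/25 -> H4 at depth 25
  lookup 166.14.242.87: bits 10100110000011101111001001010111 walk d0:-→d1:-→d2:-→d3:H0→d4:-→d5:-→d6:H3→d7:-→d8:-→d9:-→d10:-→d11:-→d12:-→d13:-→d14:-→d15:-→d16:-→d17:-→d18:-→d19:-→d20:-→d21:-→d22:-→d23:-→d24:-→d25:-→d26:-→d27:-→d28:-→d29:-→d30:-→d31:-→d32:H3 -> H3
  add 208.122.11.84/31 -> H3 at depth 31

== LOOKUPS ==
["H2","H3","H2","H2","H0","H2","H1","H3"]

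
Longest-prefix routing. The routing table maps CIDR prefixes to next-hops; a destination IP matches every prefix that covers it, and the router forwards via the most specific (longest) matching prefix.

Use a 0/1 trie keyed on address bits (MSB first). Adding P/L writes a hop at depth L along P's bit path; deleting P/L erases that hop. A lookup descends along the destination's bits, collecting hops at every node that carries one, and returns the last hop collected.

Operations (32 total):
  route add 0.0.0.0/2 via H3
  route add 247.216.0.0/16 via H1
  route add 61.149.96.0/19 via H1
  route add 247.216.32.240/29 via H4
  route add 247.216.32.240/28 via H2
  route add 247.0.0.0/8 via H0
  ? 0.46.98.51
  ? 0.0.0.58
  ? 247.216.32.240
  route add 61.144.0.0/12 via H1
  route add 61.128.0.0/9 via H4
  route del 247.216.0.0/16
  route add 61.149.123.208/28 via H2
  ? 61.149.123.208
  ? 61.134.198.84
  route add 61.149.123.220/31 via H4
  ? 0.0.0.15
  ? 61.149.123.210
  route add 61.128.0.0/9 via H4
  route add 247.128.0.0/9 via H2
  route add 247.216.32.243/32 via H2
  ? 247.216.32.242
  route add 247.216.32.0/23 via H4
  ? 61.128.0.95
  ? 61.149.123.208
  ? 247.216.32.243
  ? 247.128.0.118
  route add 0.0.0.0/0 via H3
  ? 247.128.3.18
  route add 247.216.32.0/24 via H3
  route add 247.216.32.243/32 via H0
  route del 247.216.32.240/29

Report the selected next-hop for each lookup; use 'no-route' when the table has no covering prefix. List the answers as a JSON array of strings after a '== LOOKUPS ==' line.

Process each operation:
  add 0.0.0.0/2 -> H3 at depth 2
  add 247.216.0.0/16 -> H1 at depth 16
  add 61.149.96.0/19 -> H1 at depth 19
  add 247.216.32.240/29 -> H4 at depth 29
  add 247.216.32.240/28 -> H2 at depth 28
  add 247.0.0.0/8 -> H0 at depth 8
  Q 0.46.98.51: descend 00 ; hops seen [H3] ; pick H3
  Q 0.0.0.58: descend 00 ; hops seen [H3] ; pick H3
  Q 247.216.32.240: descend 11110111110110000010000011110 ; hops seen [H0,H1,H2,H4] ; pick H4
  add 61.144.0.0/12 -> H1 at depth 12
  add 61.128.0.0/9 -> H4 at depth 9
  - 247.216.0.0/16 clear@16
  add 61.149.123.208/28 -> H2 at depth 28
  Q 61.149.123.208: descend 0011110110010101011110111101 ; hops seen [H3,H4,H1,H1,H2] ; pick H2
  Q 61.134.198.84: descend 00111101100 ; hops seen [H3,H4] ; pick H4
  add 61.149.123.220/31 -> H4 at depth 31
  Q 0.0.0.15: descend 00 ; hops seen [H3] ; pick H3
  Q 61.149.123.210: descend 0011110110010101011110111101 ; hops seen [H3,H4,H1,H1,H2] ; pick H2
  add 61.128.0.0/9 -> H4 at depth 9
  add 247.128.0.0/9 -> H2 at depth 9
  add 247.216.32.243/32 -> H2 at depth 32
  Q 247.216.32.242: descend 1111011111011000001000001111001 ; hops seen [H0,H2,H2,H4] ; pick H4
  add 247.216.32.0/23 -> H4 at depth 23
  Q 61.128.0.95: descend 00111101100 ; hops seen [H3,H4] ; pick H4
  Q 61.149.123.208: descend 0011110110010101011110111101 ; hops seen [H3,H4,H1,H1,H2] ; pick H2
  Q 247.216.32.243: descend 11110111110110000010000011110011 ; hops seen [H0,H2,H4,H2,H4,H2] ; pick H2
  Q 247.128.0.118: descend 111101111 ; hops seen [H0,H2] ; pick H2
  add 0.0.0.0/0 -> H3 at depth 0
  Q 247.128.3.18: descend 111101111 ; hops seen [H3,H0,H2] ; pick H2
  add 247.216.32.0/24 -> H3 at depth 24
  add 247.216.32.243/32 -> H0 at depth 32
  - 247.216.32.240/29 clear@29

== LOOKUPS ==
["H3","H3","H4","H2","H4","H3","H2","H4","H4","H2","H2","H2","H2"]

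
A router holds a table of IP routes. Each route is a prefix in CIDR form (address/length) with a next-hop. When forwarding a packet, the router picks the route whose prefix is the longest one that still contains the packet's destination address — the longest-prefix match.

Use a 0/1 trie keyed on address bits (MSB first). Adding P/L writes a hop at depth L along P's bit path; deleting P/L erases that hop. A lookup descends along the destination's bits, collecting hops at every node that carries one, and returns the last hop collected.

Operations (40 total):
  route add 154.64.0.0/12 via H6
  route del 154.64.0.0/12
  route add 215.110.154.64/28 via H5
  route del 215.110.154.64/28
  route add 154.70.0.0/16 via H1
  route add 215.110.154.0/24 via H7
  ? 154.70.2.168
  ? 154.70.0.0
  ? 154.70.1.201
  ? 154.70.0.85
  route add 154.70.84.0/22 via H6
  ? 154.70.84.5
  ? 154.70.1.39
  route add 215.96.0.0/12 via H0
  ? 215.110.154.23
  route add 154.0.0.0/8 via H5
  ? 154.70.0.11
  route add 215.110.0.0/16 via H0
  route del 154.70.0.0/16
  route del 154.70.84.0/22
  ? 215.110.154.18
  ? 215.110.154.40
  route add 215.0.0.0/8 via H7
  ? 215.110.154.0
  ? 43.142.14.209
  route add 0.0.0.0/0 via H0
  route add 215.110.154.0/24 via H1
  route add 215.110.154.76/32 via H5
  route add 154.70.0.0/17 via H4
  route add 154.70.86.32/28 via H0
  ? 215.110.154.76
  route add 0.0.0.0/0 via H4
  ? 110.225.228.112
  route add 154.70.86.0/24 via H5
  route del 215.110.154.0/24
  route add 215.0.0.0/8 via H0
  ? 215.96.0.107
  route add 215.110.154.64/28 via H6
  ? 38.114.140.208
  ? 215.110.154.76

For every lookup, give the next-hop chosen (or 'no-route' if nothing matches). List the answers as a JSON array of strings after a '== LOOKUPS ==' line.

Process each operation:
  + 154.64.0.0/12 (H6) depth=12
  del 154.64.0.0/12 (clear depth 12)
  + 215.110.154.64/28 (H5) depth=28
  del 215.110.154.64/28 (clear depth 28)
  + 154.70.0.0/16 (H1) depth=16
  + 215.110.154.0/24 (H7) depth=24
  ? 154.70.2.168  path d0:-→d1:-→d2:-→d3:-→d4:-→d5:-→d6:-→d7:-→d8:-→d9:-→d10:-→d11:-→d12:-→d13:-→d14:-→d15:-→d16:H1  best=H1
  ? 154.70.0.0  path d0:-→d1:-→d2:-→d3:-→d4:-→d5:-→d6:-→d7:-→d8:-→d9:-→d10:-→d11:-→d12:-→d13:-→d14:-→d15:-→d16:H1  best=H1
  ? 154.70.1.201  path d0:-→d1:-→d2:-→d3:-→d4:-→d5:-→d6:-→d7:-→d8:-→d9:-→d10:-→d11:-→d12:-→d13:-→d14:-→d15:-→d16:H1  best=H1
  ? 154.70.0.85  path d0:-→d1:-→d2:-→d3:-→d4:-→d5:-→d6:-→d7:-→d8:-→d9:-→d10:-→d11:-→d12:-→d13:-→d14:-→d15:-→d16:H1  best=H1
  + 154.70.84.0/22 (H6) depth=22
  ? 154.70.84.5  path d0:-→d1:-→d2:-→d3:-→d4:-→d5:-→d6:-→d7:-→d8:-→d9:-→d10:-→d11:-→d12:-→d13:-→d14:-→d15:-→d16:H1→d17:-→d18:-→d19:-→d20:-→d21:-→d22:H6  best=H6
  ? 154.70.1.39  path d0:-→d1:-→d2:-→d3:-→d4:-→d5:-→d6:-→d7:-→d8:-→d9:-→d10:-→d11:-→d12:-→d13:-→d14:-→d15:-→d16:H1→d17:-  best=H1
  + 215.96.0.0/12 (H0) depth=12
  ? 215.110.154.23  path d0:-→d1:-→d2:-→d3:-→d4:-→d5:-→d6:-→d7:-→d8:-→d9:-→d10:-→d11:-→d12:H0→d13:-→d14:-→d15:-→d16:-→d17:-→d18:-→d19:-→d20:-→d21:-→d22:-→d23:-→d24:H7→d25:-  best=H7
  + 154.0.0.0/8 (H5) depth=8
  ? 154.70.0.11  path d0:-→d1:-→d2:-→d3:-→d4:-→d5:-→d6:-→d7:-→d8:H5→d9:-→d10:-→d11:-→d12:-→d13:-→d14:-→d15:-→d16:H1→d17:-  best=H1
  + 215.110.0.0/16 (H0) depth=16
  del 154.70.0.0/16 (clear depth 16)
  del 154.70.84.0/22 (clear depth 22)
  ? 215.110.154.18  path d0:-→d1:-→d2:-→d3:-→d4:-→d5:-→d6:-→d7:-→d8:-→d9:-→d10:-→d11:-→d12:H0→d13:-→d14:-→d15:-→d16:H0→d17:-→d18:-→d19:-→d20:-→d21:-→d22:-→d23:-→d24:H7→d25:-  best=H7
  ? 215.110.154.40  path d0:-→d1:-→d2:-→d3:-→d4:-→d5:-→d6:-→d7:-→d8:-→d9:-→d10:-→d11:-→d12:H0→d13:-→d14:-→d15:-→d16:H0→d17:-→d18:-→d19:-→d20:-→d21:-→d22:-→d23:-→d24:H7→d25:-  best=H7
  + 215.0.0.0/8 (H7) depth=8
  ? 215.110.154.0  path d0:-→d1:-→d2:-→d3:-→d4:-→d5:-→d6:-→d7:-→d8:H7→d9:-→d10:-→d11:-→d12:H0→d13:-→d14:-→d15:-→d16:H0→d17:-→d18:-→d19:-→d20:-→d21:-→d22:-→d23:-→d24:H7→d25:-  best=H7
  ? 43.142.14.209  path d0:-  best=no-route
  + 0.0.0.0/0 (H0) depth=0
  + 215.110.154.0/24 (H1) depth=24
  + 215.110.154.76/32 (H5) depth=32
  + 154.70.0.0/17 (H4) depth=17
  + 154.70.86.32/28 (H0) depth=28
  ? 215.110.154.76  path d0:H0→d1:-→d2:-→d3:-→d4:-→d5:-→d6:-→d7:-→d8:H7→d9:-→d10:-→d11:-→d12:H0→d13:-→d14:-→d15:-→d16:H0→d17:-→d18:-→d19:-→d20:-→d21:-→d22:-→d23:-→d24:H1→d25:-→d26:-→d27:-→d28:-→d29:-→d30:-→d31:-→d32:H5  best=H5
  + 0.0.0.0/0 (H4) depth=0
  ? 110.225.228.112  path d0:H4  best=H4
  + 154.70.86.0/24 (H5) depth=24
  del 215.110.154.0/24 (clear depth 24)
  + 215.0.0.0/8 (H0) depth=8
  ? 215.96.0.107  path d0:H4→d1:-→d2:-→d3:-→d4:-→d5:-→d6:-→d7:-→d8:H0→d9:-→d10:-→d11:-→d12:H0  best=H0
  + 215.110.154.64/28 (H6) depth=28
  ? 38.114.140.208  path d0:H4  best=H4
  ? 215.110.154.76  path d0:H4→d1:-→d2:-→d3:-→d4:-→d5:-→d6:-→d7:-→d8:H0→d9:-→d10:-→d11:-→d12:H0→d13:-→d14:-→d15:-→d16:H0→d17:-→d18:-→d19:-→d20:-→d21:-→d22:-→d23:-→d24:-→d25:-→d26:-→d27:-→d28:H6→d29:-→d30:-→d31:-→d32:H5  best=H5

== LOOKUPS ==
["H1","H1","H1","H1","H6","H1","H7","H1","H7","H7","H7","no-route","H5","H4","H0","H4","H5"]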